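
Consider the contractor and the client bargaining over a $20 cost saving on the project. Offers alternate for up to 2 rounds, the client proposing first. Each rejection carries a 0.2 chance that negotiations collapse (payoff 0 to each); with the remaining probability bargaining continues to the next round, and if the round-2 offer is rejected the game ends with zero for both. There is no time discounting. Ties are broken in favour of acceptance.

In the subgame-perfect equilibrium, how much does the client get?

4

Round 2 (the contractor proposes): rejection yields 0 for the client; the contractor offers 0 and keeps 20.
Round 1 (the client proposes): rejecting gives the contractor an expected 0.8 × 20 = 16, so the client offers 16, keeping 4.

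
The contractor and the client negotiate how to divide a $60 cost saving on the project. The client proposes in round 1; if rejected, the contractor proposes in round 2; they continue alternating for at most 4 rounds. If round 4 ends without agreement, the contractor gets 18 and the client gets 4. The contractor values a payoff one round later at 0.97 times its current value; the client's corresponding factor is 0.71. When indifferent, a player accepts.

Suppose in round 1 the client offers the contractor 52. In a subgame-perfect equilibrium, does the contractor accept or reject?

Work out the contractor's continuation value if the offer is rejected.
Round 4 (the contractor proposes): the client gets 4 if talks fail, so the contractor offers 4 and keeps 56.
Round 3 (the client proposes): the contractor can get 56 next round, worth 0.97 × 56 = 54.32 now. The client offers 54.32 and keeps 60 − 54.32 = 5.68.
Round 2 (the contractor proposes): the client can get 5.68 next round, worth 0.71 × 5.68 = 4.0328 now; the contractor offers that and keeps 55.9672.
So by rejecting in round 1, the contractor gets 55.9672 next round, worth 0.97 × 55.9672 = 54.288184 now.
Offer 52 < 54.288184, so the contractor rejects.

Reject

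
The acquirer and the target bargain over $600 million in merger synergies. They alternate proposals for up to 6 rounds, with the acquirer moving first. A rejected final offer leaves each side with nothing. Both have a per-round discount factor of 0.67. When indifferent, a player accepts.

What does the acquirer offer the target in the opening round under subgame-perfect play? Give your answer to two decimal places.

By backward induction:
Round 6 (the target proposes): rejection yields 0 for the acquirer; the target offers 0 and keeps 600.
Round 5 (the acquirer proposes): the target can get 600 next round, worth 0.67 × 600 = 402 now. The acquirer offers 402 and keeps 600 − 402 = 198.
Round 4 (the target proposes): the acquirer can get 198 next round, worth 0.67 × 198 = 132.66 now; the target offers that and keeps 467.34.
Round 3 (the acquirer proposes): the target can get 467.34 next round, worth 0.67 × 467.34 = 313.1178 now; the acquirer offers that and keeps 286.8822.
Round 2 (the target proposes): the acquirer can get 286.8822 next round, worth 0.67 × 286.8822 = 192.211074 now. The target offers 192.211074 and keeps 600 − 192.211074 = 407.788926.
Round 1 (the acquirer proposes): the target can get 407.788926 next round, worth 0.67 × 407.788926 = 273.21858042 now, so the acquirer offers 273.21858042, keeping 326.78141958.

273.22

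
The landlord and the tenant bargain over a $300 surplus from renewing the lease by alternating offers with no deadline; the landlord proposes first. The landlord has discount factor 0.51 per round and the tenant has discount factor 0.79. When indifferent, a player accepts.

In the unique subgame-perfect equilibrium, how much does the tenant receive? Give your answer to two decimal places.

194.49

When the landlord proposes, the tenant accepts any offer worth at least 0.79 times what the tenant would get by proposing next round; and vice versa.
This gives x = 300 − 0.79y and y = 300 − 0.51x, where x and y are each side's share when it proposes.
Hence (1 − 0.79·0.51)x = 300(1 − 0.79), i.e. 0.5971·x = 63.
x ≈ 105.5100; the tenant's share is 300 − x ≈ 194.4900.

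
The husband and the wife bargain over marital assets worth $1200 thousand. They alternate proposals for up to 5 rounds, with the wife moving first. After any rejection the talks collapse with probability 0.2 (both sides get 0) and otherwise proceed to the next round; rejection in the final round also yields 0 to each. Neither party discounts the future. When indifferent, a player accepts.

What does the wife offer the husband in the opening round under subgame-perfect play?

314.88

Round 5 (the wife proposes): rejection yields 0 for the husband; the wife offers 0 and keeps 1200.
Round 4 (the husband proposes): rejecting gives the wife an expected 0.8 × 1200 = 960. The husband offers 960 and keeps 1200 − 960 = 240.
Round 3 (the wife proposes): rejecting gives the husband an expected 0.8 × 240 = 192; the wife offers that and keeps 1008.
Round 2 (the husband proposes): rejecting gives the wife an expected 0.8 × 1008 = 806.4; the husband offers that and keeps 393.6.
Round 1 (the wife proposes): rejecting gives the husband an expected 0.8 × 393.6 = 314.88, so the wife offers 314.88, keeping 885.12.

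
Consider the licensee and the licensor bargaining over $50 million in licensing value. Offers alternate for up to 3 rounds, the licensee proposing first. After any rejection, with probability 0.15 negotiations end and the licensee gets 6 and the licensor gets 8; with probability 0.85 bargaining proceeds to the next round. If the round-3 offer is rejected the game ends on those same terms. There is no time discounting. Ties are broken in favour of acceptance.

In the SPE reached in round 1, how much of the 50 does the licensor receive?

12.59

Round 3 (the licensee proposes): the licensor gets 8 if talks fail, so the licensee offers 8 and keeps 42.
Round 2 (the licensor proposes): rejecting gives the licensee an expected 0.85 × 42 + 0.15 × 6 = 36.6; the licensor offers that and keeps 13.4.
Round 1 (the licensee proposes): rejecting gives the licensor an expected 0.85 × 13.4 + 0.15 × 8 = 12.59, so the licensee offers 12.59, keeping 37.41.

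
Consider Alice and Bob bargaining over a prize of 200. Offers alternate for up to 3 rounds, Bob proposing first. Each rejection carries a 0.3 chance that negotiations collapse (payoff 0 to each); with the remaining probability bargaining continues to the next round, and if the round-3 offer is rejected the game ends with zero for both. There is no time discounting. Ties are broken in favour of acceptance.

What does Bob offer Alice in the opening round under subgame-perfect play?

By backward induction:
Round 3 (Bob proposes): Alice will accept anything ≥ 0, so Bob offers 0 and keeps 200.
Round 2 (Alice proposes): rejecting gives Bob an expected 0.7 × 200 = 140. Alice offers 140 and keeps 200 − 140 = 60.
Round 1 (Bob proposes): rejecting gives Alice an expected 0.7 × 60 = 42, so Bob offers 42, keeping 158.

42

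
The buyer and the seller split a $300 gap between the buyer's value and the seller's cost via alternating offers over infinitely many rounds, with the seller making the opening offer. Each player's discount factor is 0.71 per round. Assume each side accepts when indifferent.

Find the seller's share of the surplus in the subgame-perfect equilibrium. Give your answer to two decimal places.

175.44

When the seller proposes, the buyer accepts any offer worth at least 0.71 times what the buyer would get by proposing next round; and vice versa.
This gives x = 300 − 0.71y and y = 300 − 0.71x, where x and y are each side's share when it proposes.
Hence (1 − 0.71·0.71)x = 300(1 − 0.71), i.e. 0.4959·x = 87.
x ≈ 175.4386; the buyer's share is 300 − x ≈ 124.5614.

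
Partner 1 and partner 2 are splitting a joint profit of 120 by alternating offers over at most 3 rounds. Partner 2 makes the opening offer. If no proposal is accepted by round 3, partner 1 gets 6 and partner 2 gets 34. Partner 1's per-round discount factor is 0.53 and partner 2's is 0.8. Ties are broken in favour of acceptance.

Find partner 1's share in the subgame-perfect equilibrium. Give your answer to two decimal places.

15.26

Round 3 (partner 2 proposes): partner 1 gets 6 if talks fail, so partner 2 offers 6 and keeps 114.
Round 2 (partner 1 proposes): partner 2 can get 114 next round, worth 0.8 × 114 = 91.2 now. Partner 1 offers 91.2 and keeps 120 − 91.2 = 28.8.
Round 1 (partner 2 proposes): partner 1 can get 28.8 next round, worth 0.53 × 28.8 = 15.264 now; partner 2 offers that and keeps 104.736.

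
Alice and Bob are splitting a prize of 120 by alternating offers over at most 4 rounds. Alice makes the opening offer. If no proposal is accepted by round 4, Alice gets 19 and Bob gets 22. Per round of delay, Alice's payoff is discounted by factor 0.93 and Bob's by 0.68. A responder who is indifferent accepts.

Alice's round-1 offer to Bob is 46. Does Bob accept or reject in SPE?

Round 4 (Bob proposes): Alice gets 19 if talks fail, so Bob offers 19 and keeps 101.
Round 3 (Alice proposes): Bob can get 101 next round, worth 0.68 × 101 = 68.68 now. Alice offers 68.68 and keeps 120 − 68.68 = 51.32.
Round 2 (Bob proposes): Alice can get 51.32 next round, worth 0.93 × 51.32 = 47.7276 now; Bob offers that and keeps 72.2724.
So by rejecting in round 1, Bob gets 72.2724 next round, worth 0.68 × 72.2724 = 49.145232 now.
Offer 46 < 49.145232, so Bob rejects.

Reject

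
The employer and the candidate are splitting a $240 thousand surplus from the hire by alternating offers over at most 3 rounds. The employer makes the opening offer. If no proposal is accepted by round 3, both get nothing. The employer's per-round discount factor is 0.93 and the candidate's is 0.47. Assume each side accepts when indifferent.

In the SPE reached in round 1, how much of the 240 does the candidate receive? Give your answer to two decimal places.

7.90

Round 3 (the employer proposes): rejection yields 0 for the candidate; the employer offers 0 and keeps 240.
Round 2 (the candidate proposes): the employer can get 240 next round, worth 0.93 × 240 = 223.2 now, so the candidate offers 223.2, keeping 16.8.
Round 1 (the employer proposes): the candidate can get 16.8 next round, worth 0.47 × 16.8 = 7.896 now, so the employer offers 7.896, keeping 232.104.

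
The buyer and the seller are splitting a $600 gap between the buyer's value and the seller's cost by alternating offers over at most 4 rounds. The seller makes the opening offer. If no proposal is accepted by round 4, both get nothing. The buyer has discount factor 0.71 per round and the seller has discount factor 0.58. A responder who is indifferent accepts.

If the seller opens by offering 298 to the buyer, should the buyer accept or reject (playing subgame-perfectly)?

Reject

Round 4 (the buyer proposes): the seller will accept anything ≥ 0, so the buyer offers 0 and keeps 600.
Round 3 (the seller proposes): the buyer can get 600 next round, worth 0.71 × 600 = 426 now. The seller offers 426 and keeps 600 − 426 = 174.
Round 2 (the buyer proposes): the seller can get 174 next round, worth 0.58 × 174 = 100.92 now; the buyer offers that and keeps 499.08.
So by rejecting in round 1, the buyer gets 499.08 next round, worth 0.71 × 499.08 = 354.3468 now.
Offer 298 < 354.3468, so the buyer rejects.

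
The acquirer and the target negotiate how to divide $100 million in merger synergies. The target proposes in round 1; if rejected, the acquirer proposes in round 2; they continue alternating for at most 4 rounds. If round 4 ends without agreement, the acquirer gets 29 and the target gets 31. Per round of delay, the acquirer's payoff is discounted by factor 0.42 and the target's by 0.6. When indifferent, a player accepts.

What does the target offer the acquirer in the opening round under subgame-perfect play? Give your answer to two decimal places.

24.10

Round 4 (the acquirer proposes): the target gets 31 if talks fail, so the acquirer offers 31 and keeps 69.
Round 3 (the target proposes): the acquirer can get 69 next round, worth 0.42 × 69 = 28.98 now, so the target offers 28.98, keeping 71.02.
Round 2 (the acquirer proposes): the target can get 71.02 next round, worth 0.6 × 71.02 = 42.612 now, so the acquirer offers 42.612, keeping 57.388.
Round 1 (the target proposes): the acquirer can get 57.388 next round, worth 0.42 × 57.388 = 24.10296 now, so the target offers 24.10296, keeping 75.89704.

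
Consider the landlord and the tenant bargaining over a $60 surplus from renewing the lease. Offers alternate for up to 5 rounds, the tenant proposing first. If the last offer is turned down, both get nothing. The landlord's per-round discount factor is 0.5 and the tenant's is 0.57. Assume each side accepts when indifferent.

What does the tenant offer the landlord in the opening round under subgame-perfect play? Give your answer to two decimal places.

Round 5 (the tenant proposes): rejection yields 0 for the landlord; the tenant offers 0 and keeps 60.
Round 4 (the landlord proposes): the tenant can get 60 next round, worth 0.57 × 60 = 34.2 now; the landlord offers that and keeps 25.8.
Round 3 (the tenant proposes): the landlord can get 25.8 next round, worth 0.5 × 25.8 = 12.9 now; the tenant offers that and keeps 47.1.
Round 2 (the landlord proposes): the tenant can get 47.1 next round, worth 0.57 × 47.1 = 26.847 now; the landlord offers that and keeps 33.153.
Round 1 (the tenant proposes): the landlord can get 33.153 next round, worth 0.5 × 33.153 = 16.5765 now. The tenant offers 16.5765 and keeps 60 − 16.5765 = 43.4235.

16.58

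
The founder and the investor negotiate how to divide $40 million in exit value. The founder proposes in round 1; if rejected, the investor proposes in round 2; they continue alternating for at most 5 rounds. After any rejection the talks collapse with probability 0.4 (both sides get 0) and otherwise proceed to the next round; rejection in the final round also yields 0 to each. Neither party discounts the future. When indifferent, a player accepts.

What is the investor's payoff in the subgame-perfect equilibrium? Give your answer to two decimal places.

Round 5 (the founder proposes): rejection yields 0 for the investor; the founder offers 0 and keeps 40.
Round 4 (the investor proposes): rejecting gives the founder an expected 0.6 × 40 = 24, so the investor offers 24, keeping 16.
Round 3 (the founder proposes): rejecting gives the investor an expected 0.6 × 16 = 9.6. The founder offers 9.6 and keeps 40 − 9.6 = 30.4.
Round 2 (the investor proposes): rejecting gives the founder an expected 0.6 × 30.4 = 18.24; the investor offers that and keeps 21.76.
Round 1 (the founder proposes): rejecting gives the investor an expected 0.6 × 21.76 = 13.056; the founder offers that and keeps 26.944.

13.06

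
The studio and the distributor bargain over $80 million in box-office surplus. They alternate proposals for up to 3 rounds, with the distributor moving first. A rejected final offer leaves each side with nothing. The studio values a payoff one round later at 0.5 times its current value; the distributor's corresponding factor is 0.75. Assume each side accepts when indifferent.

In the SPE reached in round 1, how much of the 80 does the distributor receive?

Round 3 (the distributor proposes): rejection yields 0 for the studio; the distributor offers 0 and keeps 80.
Round 2 (the studio proposes): the distributor can get 80 next round, worth 0.75 × 80 = 60 now; the studio offers that and keeps 20.
Round 1 (the distributor proposes): the studio can get 20 next round, worth 0.5 × 20 = 10 now. The distributor offers 10 and keeps 80 − 10 = 70.

70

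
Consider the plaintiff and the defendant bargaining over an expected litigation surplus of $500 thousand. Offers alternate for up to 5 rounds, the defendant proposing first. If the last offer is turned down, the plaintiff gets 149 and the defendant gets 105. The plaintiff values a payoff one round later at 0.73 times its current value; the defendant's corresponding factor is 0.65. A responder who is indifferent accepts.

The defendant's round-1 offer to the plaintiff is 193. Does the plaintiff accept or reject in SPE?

Reject

Round 5 (the defendant proposes): the plaintiff gets 149 if talks fail, so the defendant offers 149 and keeps 351.
Round 4 (the plaintiff proposes): the defendant can get 351 next round, worth 0.65 × 351 = 228.15 now, so the plaintiff offers 228.15, keeping 271.85.
Round 3 (the defendant proposes): the plaintiff can get 271.85 next round, worth 0.73 × 271.85 = 198.4505 now, so the defendant offers 198.4505, keeping 301.5495.
Round 2 (the plaintiff proposes): the defendant can get 301.5495 next round, worth 0.65 × 301.5495 = 196.007175 now, so the plaintiff offers 196.007175, keeping 303.992825.
So by rejecting in round 1, the plaintiff gets 303.992825 next round, worth 0.73 × 303.992825 = 221.91476225 now.
Offer 193 < 221.91476225, so the plaintiff rejects.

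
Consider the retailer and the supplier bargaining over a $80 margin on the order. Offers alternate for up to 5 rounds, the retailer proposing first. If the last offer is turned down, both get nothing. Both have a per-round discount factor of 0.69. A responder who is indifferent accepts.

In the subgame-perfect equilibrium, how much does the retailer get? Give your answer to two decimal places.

54.74

Round 5 (the retailer proposes): rejection yields 0 for the supplier; the retailer offers 0 and keeps 80.
Round 4 (the supplier proposes): the retailer can get 80 next round, worth 0.69 × 80 = 55.2 now; the supplier offers that and keeps 24.8.
Round 3 (the retailer proposes): the supplier can get 24.8 next round, worth 0.69 × 24.8 = 17.112 now; the retailer offers that and keeps 62.888.
Round 2 (the supplier proposes): the retailer can get 62.888 next round, worth 0.69 × 62.888 = 43.39272 now, so the supplier offers 43.39272, keeping 36.60728.
Round 1 (the retailer proposes): the supplier can get 36.60728 next round, worth 0.69 × 36.60728 = 25.2590232 now; the retailer offers that and keeps 54.7409768.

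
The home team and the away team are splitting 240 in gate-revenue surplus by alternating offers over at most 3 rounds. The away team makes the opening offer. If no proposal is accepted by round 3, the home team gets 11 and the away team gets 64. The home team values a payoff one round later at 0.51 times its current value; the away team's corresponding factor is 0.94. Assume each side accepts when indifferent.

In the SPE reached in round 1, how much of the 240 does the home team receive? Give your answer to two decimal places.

12.62

Round 3 (the away team proposes): the home team gets 11 if talks fail, so the away team offers 11 and keeps 229.
Round 2 (the home team proposes): the away team can get 229 next round, worth 0.94 × 229 = 215.26 now; the home team offers that and keeps 24.74.
Round 1 (the away team proposes): the home team can get 24.74 next round, worth 0.51 × 24.74 = 12.6174 now; the away team offers that and keeps 227.3826.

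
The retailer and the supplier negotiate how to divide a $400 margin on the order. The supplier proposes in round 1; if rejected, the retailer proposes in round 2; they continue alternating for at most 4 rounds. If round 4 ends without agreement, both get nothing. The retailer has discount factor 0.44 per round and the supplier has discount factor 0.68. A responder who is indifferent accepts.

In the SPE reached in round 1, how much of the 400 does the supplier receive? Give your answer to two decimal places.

Round 4 (the retailer proposes): the supplier will accept anything ≥ 0, so the retailer offers 0 and keeps 400.
Round 3 (the supplier proposes): the retailer can get 400 next round, worth 0.44 × 400 = 176 now. The supplier offers 176 and keeps 400 − 176 = 224.
Round 2 (the retailer proposes): the supplier can get 224 next round, worth 0.68 × 224 = 152.32 now, so the retailer offers 152.32, keeping 247.68.
Round 1 (the supplier proposes): the retailer can get 247.68 next round, worth 0.44 × 247.68 = 108.9792 now, so the supplier offers 108.9792, keeping 291.0208.

291.02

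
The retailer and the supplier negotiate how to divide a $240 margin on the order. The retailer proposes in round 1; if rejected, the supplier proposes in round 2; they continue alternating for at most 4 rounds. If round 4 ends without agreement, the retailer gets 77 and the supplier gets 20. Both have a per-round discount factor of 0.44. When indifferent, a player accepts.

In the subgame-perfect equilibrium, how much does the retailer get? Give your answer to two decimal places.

Solve by backward induction from round 4.
Round 4 (the supplier proposes): the retailer gets 77 if talks fail, so the supplier offers 77 and keeps 163.
Round 3 (the retailer proposes): the supplier can get 163 next round, worth 0.44 × 163 = 71.72 now, so the retailer offers 71.72, keeping 168.28.
Round 2 (the supplier proposes): the retailer can get 168.28 next round, worth 0.44 × 168.28 = 74.0432 now; the supplier offers that and keeps 165.9568.
Round 1 (the retailer proposes): the supplier can get 165.9568 next round, worth 0.44 × 165.9568 = 73.020992 now, so the retailer offers 73.020992, keeping 166.979008.

166.98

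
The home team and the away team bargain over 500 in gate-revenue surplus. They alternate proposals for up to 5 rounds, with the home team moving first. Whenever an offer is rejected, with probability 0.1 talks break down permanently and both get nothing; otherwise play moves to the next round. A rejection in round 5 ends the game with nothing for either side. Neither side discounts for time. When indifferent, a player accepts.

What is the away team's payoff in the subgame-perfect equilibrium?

81.45

Round 5 (the home team proposes): rejection yields 0 for the away team; the home team offers 0 and keeps 500.
Round 4 (the away team proposes): rejecting gives the home team an expected 0.9 × 500 = 450. The away team offers 450 and keeps 500 − 450 = 50.
Round 3 (the home team proposes): rejecting gives the away team an expected 0.9 × 50 = 45; the home team offers that and keeps 455.
Round 2 (the away team proposes): rejecting gives the home team an expected 0.9 × 455 = 409.5; the away team offers that and keeps 90.5.
Round 1 (the home team proposes): rejecting gives the away team an expected 0.9 × 90.5 = 81.45. The home team offers 81.45 and keeps 500 − 81.45 = 418.55.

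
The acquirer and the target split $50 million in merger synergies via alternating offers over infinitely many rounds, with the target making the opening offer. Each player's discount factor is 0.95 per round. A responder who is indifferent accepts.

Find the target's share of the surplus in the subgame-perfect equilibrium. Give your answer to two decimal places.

25.64

When the target proposes, the acquirer accepts any offer worth at least 0.95 times what the acquirer would get by proposing next round; and vice versa.
This gives x = 50 − 0.95y and y = 50 − 0.95x, where x and y are each side's share when it proposes.
Hence (1 − 0.95·0.95)x = 50(1 − 0.95), i.e. 0.0975·x = 2.5.
x ≈ 25.6410; the acquirer's share is 50 − x ≈ 24.3590.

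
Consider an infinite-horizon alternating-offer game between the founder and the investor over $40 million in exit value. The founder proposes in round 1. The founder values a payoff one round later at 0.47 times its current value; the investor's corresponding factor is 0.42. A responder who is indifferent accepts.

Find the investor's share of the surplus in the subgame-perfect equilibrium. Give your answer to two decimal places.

Let x be the founder's share when the founder proposes and y be the investor's share when the investor proposes.
The investor accepts iff offered ≥ 0.42·y, so x = 40 − 0.42y. Symmetrically y = 40 − 0.47x.
Substituting: x = 40 − 0.42(40 − 0.47x), giving x(1 − 0.47·0.42) = 40(1 − 0.42).
So x = 40 × 0.58 / 0.8026 ≈ 28.9061, and the investor receives 40 − x ≈ 11.0939.

11.09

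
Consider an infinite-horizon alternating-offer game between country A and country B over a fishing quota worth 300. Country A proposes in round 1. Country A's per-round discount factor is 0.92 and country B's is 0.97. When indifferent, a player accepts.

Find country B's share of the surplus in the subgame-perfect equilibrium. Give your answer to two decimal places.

In a stationary SPE each proposer offers the other exactly their discounted continuation value.
If country A keeps x when proposing and country B keeps y when proposing, then x = 300 − 0.97y and y = 300 − 0.92x.
Solving: x = 300(1 − 0.97) / (1 − 0.92·0.97) = 9 / 0.1076 ≈ 83.6431.
Country B gets 300 − 83.6431 ≈ 216.3569.

216.36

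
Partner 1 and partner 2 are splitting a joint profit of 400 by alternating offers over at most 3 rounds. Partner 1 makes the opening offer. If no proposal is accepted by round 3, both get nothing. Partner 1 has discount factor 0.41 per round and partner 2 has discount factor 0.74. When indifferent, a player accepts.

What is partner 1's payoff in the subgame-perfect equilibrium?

Round 3 (partner 1 proposes): partner 2 will accept anything ≥ 0, so partner 1 offers 0 and keeps 400.
Round 2 (partner 2 proposes): partner 1 can get 400 next round, worth 0.41 × 400 = 164 now; partner 2 offers that and keeps 236.
Round 1 (partner 1 proposes): partner 2 can get 236 next round, worth 0.74 × 236 = 174.64 now, so partner 1 offers 174.64, keeping 225.36.

225.36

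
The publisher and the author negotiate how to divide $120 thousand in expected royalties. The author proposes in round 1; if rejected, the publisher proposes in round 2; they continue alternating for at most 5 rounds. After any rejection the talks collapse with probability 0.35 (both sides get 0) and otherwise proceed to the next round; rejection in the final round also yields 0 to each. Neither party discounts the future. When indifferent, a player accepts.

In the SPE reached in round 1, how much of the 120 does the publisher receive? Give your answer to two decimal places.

38.83

Round 5 (the author proposes): rejection yields 0 for the publisher; the author offers 0 and keeps 120.
Round 4 (the publisher proposes): rejecting gives the author an expected 0.65 × 120 = 78. The publisher offers 78 and keeps 120 − 78 = 42.
Round 3 (the author proposes): rejecting gives the publisher an expected 0.65 × 42 = 27.3. The author offers 27.3 and keeps 120 − 27.3 = 92.7.
Round 2 (the publisher proposes): rejecting gives the author an expected 0.65 × 92.7 = 60.255, so the publisher offers 60.255, keeping 59.745.
Round 1 (the author proposes): rejecting gives the publisher an expected 0.65 × 59.745 = 38.83425, so the author offers 38.83425, keeping 81.16575.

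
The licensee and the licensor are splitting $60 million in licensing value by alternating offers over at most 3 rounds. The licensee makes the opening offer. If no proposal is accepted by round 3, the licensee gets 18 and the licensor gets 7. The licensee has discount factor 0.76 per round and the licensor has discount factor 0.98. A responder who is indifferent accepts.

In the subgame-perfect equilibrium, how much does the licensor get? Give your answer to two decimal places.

Work backward from the last round.
Round 3 (the licensee proposes): the licensor gets 7 if talks fail, so the licensee offers 7 and keeps 53.
Round 2 (the licensor proposes): the licensee can get 53 next round, worth 0.76 × 53 = 40.28 now; the licensor offers that and keeps 19.72.
Round 1 (the licensee proposes): the licensor can get 19.72 next round, worth 0.98 × 19.72 = 19.3256 now, so the licensee offers 19.3256, keeping 40.6744.

19.33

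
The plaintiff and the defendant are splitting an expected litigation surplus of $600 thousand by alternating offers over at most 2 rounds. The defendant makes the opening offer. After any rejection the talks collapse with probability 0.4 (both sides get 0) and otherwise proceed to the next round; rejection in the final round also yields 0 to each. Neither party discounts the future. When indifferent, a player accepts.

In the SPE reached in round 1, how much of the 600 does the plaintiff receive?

360

Round 2 (the plaintiff proposes): rejection yields 0 for the defendant; the plaintiff offers 0 and keeps 600.
Round 1 (the defendant proposes): rejecting gives the plaintiff an expected 0.6 × 600 = 360; the defendant offers that and keeps 240.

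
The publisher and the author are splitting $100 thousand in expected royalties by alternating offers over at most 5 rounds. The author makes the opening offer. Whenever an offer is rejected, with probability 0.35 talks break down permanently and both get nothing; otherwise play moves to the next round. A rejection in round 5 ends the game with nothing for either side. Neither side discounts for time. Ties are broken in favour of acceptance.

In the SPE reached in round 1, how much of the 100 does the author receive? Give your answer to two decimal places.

Round 5 (the author proposes): the publisher will accept anything ≥ 0, so the author offers 0 and keeps 100.
Round 4 (the publisher proposes): rejecting gives the author an expected 0.65 × 100 = 65, so the publisher offers 65, keeping 35.
Round 3 (the author proposes): rejecting gives the publisher an expected 0.65 × 35 = 22.75. The author offers 22.75 and keeps 100 − 22.75 = 77.25.
Round 2 (the publisher proposes): rejecting gives the author an expected 0.65 × 77.25 = 50.2125; the publisher offers that and keeps 49.7875.
Round 1 (the author proposes): rejecting gives the publisher an expected 0.65 × 49.7875 = 32.361875; the author offers that and keeps 67.638125.

67.64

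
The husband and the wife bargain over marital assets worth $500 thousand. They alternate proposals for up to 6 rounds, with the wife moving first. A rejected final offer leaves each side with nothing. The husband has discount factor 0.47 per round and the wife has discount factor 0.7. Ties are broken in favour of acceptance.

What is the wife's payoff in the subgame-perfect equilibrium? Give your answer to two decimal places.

380.87

Work backward from the last round.
Round 6 (the husband proposes): the wife will accept anything ≥ 0, so the husband offers 0 and keeps 500.
Round 5 (the wife proposes): the husband can get 500 next round, worth 0.47 × 500 = 235 now. The wife offers 235 and keeps 500 − 235 = 265.
Round 4 (the husband proposes): the wife can get 265 next round, worth 0.7 × 265 = 185.5 now; the husband offers that and keeps 314.5.
Round 3 (the wife proposes): the husband can get 314.5 next round, worth 0.47 × 314.5 = 147.815 now. The wife offers 147.815 and keeps 500 − 147.815 = 352.185.
Round 2 (the husband proposes): the wife can get 352.185 next round, worth 0.7 × 352.185 = 246.5295 now, so the husband offers 246.5295, keeping 253.4705.
Round 1 (the wife proposes): the husband can get 253.4705 next round, worth 0.47 × 253.4705 = 119.131135 now. The wife offers 119.131135 and keeps 500 − 119.131135 = 380.868865.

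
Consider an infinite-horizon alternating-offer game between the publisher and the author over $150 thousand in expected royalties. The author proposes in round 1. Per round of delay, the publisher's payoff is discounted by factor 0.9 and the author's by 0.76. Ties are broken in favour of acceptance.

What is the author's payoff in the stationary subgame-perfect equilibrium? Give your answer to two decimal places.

When the author proposes, the publisher accepts any offer worth at least 0.9 times what the publisher would get by proposing next round; and vice versa.
This gives x = 150 − 0.9y and y = 150 − 0.76x, where x and y are each side's share when it proposes.
Hence (1 − 0.9·0.76)x = 150(1 − 0.9), i.e. 0.316·x = 15.
x ≈ 47.4684; the publisher's share is 150 − x ≈ 102.5316.

47.47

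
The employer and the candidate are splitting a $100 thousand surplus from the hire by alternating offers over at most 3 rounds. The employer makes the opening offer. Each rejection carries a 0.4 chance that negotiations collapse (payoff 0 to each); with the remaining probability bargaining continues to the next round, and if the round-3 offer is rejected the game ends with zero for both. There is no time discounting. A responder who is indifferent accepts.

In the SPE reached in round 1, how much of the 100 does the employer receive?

By backward induction:
Round 3 (the employer proposes): rejection yields 0 for the candidate; the employer offers 0 and keeps 100.
Round 2 (the candidate proposes): rejecting gives the employer an expected 0.6 × 100 = 60, so the candidate offers 60, keeping 40.
Round 1 (the employer proposes): rejecting gives the candidate an expected 0.6 × 40 = 24; the employer offers that and keeps 76.

76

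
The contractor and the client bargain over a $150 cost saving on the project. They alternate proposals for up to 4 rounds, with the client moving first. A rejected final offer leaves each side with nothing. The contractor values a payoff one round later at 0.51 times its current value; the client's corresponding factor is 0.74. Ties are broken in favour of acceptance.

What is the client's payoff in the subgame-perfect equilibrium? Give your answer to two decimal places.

By backward induction:
Round 4 (the contractor proposes): the client will accept anything ≥ 0, so the contractor offers 0 and keeps 150.
Round 3 (the client proposes): the contractor can get 150 next round, worth 0.51 × 150 = 76.5 now. The client offers 76.5 and keeps 150 − 76.5 = 73.5.
Round 2 (the contractor proposes): the client can get 73.5 next round, worth 0.74 × 73.5 = 54.39 now; the contractor offers that and keeps 95.61.
Round 1 (the client proposes): the contractor can get 95.61 next round, worth 0.51 × 95.61 = 48.7611 now, so the client offers 48.7611, keeping 101.2389.

101.24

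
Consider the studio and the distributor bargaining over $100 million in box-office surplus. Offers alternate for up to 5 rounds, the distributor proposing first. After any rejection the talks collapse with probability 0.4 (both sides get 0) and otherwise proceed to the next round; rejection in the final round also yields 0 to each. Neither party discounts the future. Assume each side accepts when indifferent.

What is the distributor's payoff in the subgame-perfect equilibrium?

67.36

Round 5 (the distributor proposes): the studio will accept anything ≥ 0, so the distributor offers 0 and keeps 100.
Round 4 (the studio proposes): rejecting gives the distributor an expected 0.6 × 100 = 60; the studio offers that and keeps 40.
Round 3 (the distributor proposes): rejecting gives the studio an expected 0.6 × 40 = 24; the distributor offers that and keeps 76.
Round 2 (the studio proposes): rejecting gives the distributor an expected 0.6 × 76 = 45.6, so the studio offers 45.6, keeping 54.4.
Round 1 (the distributor proposes): rejecting gives the studio an expected 0.6 × 54.4 = 32.64; the distributor offers that and keeps 67.36.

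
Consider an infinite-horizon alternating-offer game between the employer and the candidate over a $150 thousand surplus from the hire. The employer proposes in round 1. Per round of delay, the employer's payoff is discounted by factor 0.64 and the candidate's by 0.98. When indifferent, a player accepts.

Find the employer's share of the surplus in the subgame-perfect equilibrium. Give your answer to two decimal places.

In a stationary SPE each proposer offers the other exactly their discounted continuation value.
If the employer keeps x when proposing and the candidate keeps y when proposing, then x = 150 − 0.98y and y = 150 − 0.64x.
Solving: x = 150(1 − 0.98) / (1 − 0.64·0.98) = 3 / 0.3728 ≈ 8.0472.
The candidate gets 150 − 8.0472 ≈ 141.9528.

8.05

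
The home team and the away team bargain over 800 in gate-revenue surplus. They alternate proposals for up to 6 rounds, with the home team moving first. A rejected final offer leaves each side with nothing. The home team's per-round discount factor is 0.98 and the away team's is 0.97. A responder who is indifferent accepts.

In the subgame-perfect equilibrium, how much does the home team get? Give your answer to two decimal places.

68.50

Round 6 (the away team proposes): rejection yields 0 for the home team; the away team offers 0 and keeps 800.
Round 5 (the home team proposes): the away team can get 800 next round, worth 0.97 × 800 = 776 now. The home team offers 776 and keeps 800 − 776 = 24.
Round 4 (the away team proposes): the home team can get 24 next round, worth 0.98 × 24 = 23.52 now. The away team offers 23.52 and keeps 800 − 23.52 = 776.48.
Round 3 (the home team proposes): the away team can get 776.48 next round, worth 0.97 × 776.48 = 753.1856 now; the home team offers that and keeps 46.8144.
Round 2 (the away team proposes): the home team can get 46.8144 next round, worth 0.98 × 46.8144 = 45.878112 now. The away team offers 45.878112 and keeps 800 − 45.878112 = 754.121888.
Round 1 (the home team proposes): the away team can get 754.121888 next round, worth 0.97 × 754.121888 = 731.49823136 now, so the home team offers 731.49823136, keeping 68.50176864.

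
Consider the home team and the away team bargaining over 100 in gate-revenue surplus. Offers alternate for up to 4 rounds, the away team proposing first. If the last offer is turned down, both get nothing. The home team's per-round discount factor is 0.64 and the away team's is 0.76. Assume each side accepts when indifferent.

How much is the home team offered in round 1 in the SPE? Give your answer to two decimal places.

Work backward from the last round.
Round 4 (the home team proposes): the away team will accept anything ≥ 0, so the home team offers 0 and keeps 100.
Round 3 (the away team proposes): the home team can get 100 next round, worth 0.64 × 100 = 64 now; the away team offers that and keeps 36.
Round 2 (the home team proposes): the away team can get 36 next round, worth 0.76 × 36 = 27.36 now, so the home team offers 27.36, keeping 72.64.
Round 1 (the away team proposes): the home team can get 72.64 next round, worth 0.64 × 72.64 = 46.4896 now; the away team offers that and keeps 53.5104.

46.49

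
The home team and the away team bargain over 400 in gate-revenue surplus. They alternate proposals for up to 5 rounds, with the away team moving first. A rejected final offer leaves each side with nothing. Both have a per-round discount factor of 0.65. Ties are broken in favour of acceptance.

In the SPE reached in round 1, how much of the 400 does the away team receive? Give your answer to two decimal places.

Round 5 (the away team proposes): the home team will accept anything ≥ 0, so the away team offers 0 and keeps 400.
Round 4 (the home team proposes): the away team can get 400 next round, worth 0.65 × 400 = 260 now; the home team offers that and keeps 140.
Round 3 (the away team proposes): the home team can get 140 next round, worth 0.65 × 140 = 91 now, so the away team offers 91, keeping 309.
Round 2 (the home team proposes): the away team can get 309 next round, worth 0.65 × 309 = 200.85 now, so the home team offers 200.85, keeping 199.15.
Round 1 (the away team proposes): the home team can get 199.15 next round, worth 0.65 × 199.15 = 129.4475 now. The away team offers 129.4475 and keeps 400 − 129.4475 = 270.5525.

270.55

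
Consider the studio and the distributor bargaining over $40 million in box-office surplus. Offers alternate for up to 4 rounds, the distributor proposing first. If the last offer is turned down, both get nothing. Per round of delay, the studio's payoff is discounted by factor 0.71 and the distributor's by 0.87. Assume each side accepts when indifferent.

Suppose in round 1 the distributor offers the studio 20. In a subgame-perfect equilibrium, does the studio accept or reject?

Reject

Round 4 (the studio proposes): the distributor will accept anything ≥ 0, so the studio offers 0 and keeps 40.
Round 3 (the distributor proposes): the studio can get 40 next round, worth 0.71 × 40 = 28.4 now, so the distributor offers 28.4, keeping 11.6.
Round 2 (the studio proposes): the distributor can get 11.6 next round, worth 0.87 × 11.6 = 10.092 now, so the studio offers 10.092, keeping 29.908.
So by rejecting in round 1, the studio gets 29.908 next round, worth 0.71 × 29.908 = 21.23468 now.
Offer 20 < 21.23468, so the studio rejects.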